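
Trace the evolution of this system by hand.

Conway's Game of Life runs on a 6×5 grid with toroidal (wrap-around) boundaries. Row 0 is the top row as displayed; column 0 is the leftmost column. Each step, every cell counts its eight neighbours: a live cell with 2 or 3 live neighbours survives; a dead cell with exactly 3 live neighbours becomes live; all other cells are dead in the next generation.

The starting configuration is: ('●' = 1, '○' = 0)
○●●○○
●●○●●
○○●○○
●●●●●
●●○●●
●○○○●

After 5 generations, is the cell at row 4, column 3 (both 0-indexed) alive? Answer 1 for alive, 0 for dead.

[0] ○●●○○
●●○●●
○○●○○
●●●●●
●●○●●
●○○○●
[1] ○○●○○
●○○●●
○○○○○
○○○○○
○○○○○
○○○○○
[2] ○○○●●
○○○●●
○○○○●
○○○○○
○○○○○
○○○○○
[3] ○○○●●
●○○○○
○○○●●
○○○○○
○○○○○
○○○○○
[4] ○○○○●
●○○○○
○○○○●
○○○○○
○○○○○
○○○○○
[5] ○○○○○
●○○○●
○○○○○
○○○○○
○○○○○
○○○○○

0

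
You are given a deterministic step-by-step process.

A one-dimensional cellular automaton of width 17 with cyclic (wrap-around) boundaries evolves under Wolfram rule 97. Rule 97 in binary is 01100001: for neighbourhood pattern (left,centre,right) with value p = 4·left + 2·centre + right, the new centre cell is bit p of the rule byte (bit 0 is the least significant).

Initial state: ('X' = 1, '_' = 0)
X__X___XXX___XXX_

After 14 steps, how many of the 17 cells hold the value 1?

gen 0: X__X___XXX___XXX_
gen 1: _____X___X_X___XX
gen 2: _XXX___X__X__X__X
gen 3: X__X_X___________
gen 4: ____X__XXXXXXXXX_
gen 5: XXX____________X_
gen 6: __X_XXXXXXXXXX__X
gen 7: ___X_________X___
gen 8: XX___XXXXXXX___XX
gen 9: _X_X_______X_X___
gen 10: __X__XXXXX__X__XX
gen 11: _________X______X
gen 12: _XXXXXXX___XXXX__
gen 13: _______X_X____X_X
gen 14: _XXXXX__X__XX__X_

9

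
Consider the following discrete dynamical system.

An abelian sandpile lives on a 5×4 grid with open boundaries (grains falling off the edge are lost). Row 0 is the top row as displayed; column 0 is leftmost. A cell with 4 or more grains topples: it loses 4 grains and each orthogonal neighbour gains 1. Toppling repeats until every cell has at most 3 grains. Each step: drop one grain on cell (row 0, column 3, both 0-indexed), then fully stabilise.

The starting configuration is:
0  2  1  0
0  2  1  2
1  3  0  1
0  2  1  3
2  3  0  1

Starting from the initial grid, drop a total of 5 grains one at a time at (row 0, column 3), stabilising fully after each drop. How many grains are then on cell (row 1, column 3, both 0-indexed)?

3

t=0: 0  2  1  0
0  2  1  2
1  3  0  1
0  2  1  3
2  3  0  1
t=1: 0  2  1  1
0  2  1  2
1  3  0  1
0  2  1  3
2  3  0  1
t=2: 0  2  1  2
0  2  1  2
1  3  0  1
0  2  1  3
2  3  0  1
t=3: 0  2  1  3
0  2  1  2
1  3  0  1
0  2  1  3
2  3  0  1
t=4: 0  2  2  0
0  2  1  3
1  3  0  1
0  2  1  3
2  3  0  1
t=5: 0  2  2  1
0  2  1  3
1  3  0  1
0  2  1  3
2  3  0  1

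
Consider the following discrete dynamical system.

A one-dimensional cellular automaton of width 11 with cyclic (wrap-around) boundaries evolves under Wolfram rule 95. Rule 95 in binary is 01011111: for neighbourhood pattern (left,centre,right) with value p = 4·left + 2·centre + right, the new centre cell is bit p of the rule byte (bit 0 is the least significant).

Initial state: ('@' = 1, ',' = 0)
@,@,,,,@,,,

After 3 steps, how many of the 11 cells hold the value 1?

0) @,@,,,,@,,,
1) @,@@@@@@@@@
2) @,@,,,,,,,,
3) @,@@@@@@@@@

10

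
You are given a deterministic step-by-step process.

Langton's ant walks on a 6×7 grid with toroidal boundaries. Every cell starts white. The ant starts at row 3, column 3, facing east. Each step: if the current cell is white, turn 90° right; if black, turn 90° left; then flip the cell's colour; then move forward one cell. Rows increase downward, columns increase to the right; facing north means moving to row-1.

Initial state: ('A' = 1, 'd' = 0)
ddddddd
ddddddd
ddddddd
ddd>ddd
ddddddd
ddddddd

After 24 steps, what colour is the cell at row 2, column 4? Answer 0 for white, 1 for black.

gen 0: ddddddd
ddddddd
ddddddd
ddd>ddd
ddddddd
ddddddd
gen 1: ddddddd
ddddddd
ddddddd
dddAddd
dddvddd
ddddddd
gen 2: ddddddd
ddddddd
ddddddd
dddAddd
dd<Addd
ddddddd
gen 3: ddddddd
ddddddd
ddddddd
dd^Addd
ddAAddd
ddddddd
gen 4: ddddddd
ddddddd
ddddddd
ddA>ddd
ddAAddd
ddddddd
gen 5: ddddddd
ddddddd
ddd^ddd
ddAdddd
ddAAddd
ddddddd
gen 6: ddddddd
ddddddd
dddA>dd
ddAdddd
ddAAddd
ddddddd
gen 7: ddddddd
ddddddd
dddAAdd
ddAdvdd
ddAAddd
ddddddd
gen 8: ddddddd
ddddddd
dddAAdd
ddA<Add
ddAAddd
ddddddd
gen 9: ddddddd
ddddddd
ddd^Add
ddAAAdd
ddAAddd
ddddddd
gen 10: ddddddd
ddddddd
dd<dAdd
ddAAAdd
ddAAddd
ddddddd
gen 11: ddddddd
dd^dddd
ddAdAdd
ddAAAdd
ddAAddd
ddddddd
gen 12: ddddddd
ddA>ddd
ddAdAdd
ddAAAdd
ddAAddd
ddddddd
gen 13: ddddddd
ddAAddd
ddAvAdd
ddAAAdd
ddAAddd
ddddddd
gen 14: ddddddd
ddAAddd
dd<AAdd
ddAAAdd
ddAAddd
ddddddd
gen 15: ddddddd
ddAAddd
dddAAdd
ddvAAdd
ddAAddd
ddddddd
gen 16: ddddddd
ddAAddd
dddAAdd
ddd>Add
ddAAddd
ddddddd
gen 17: ddddddd
ddAAddd
ddd^Add
ddddAdd
ddAAddd
ddddddd
gen 18: ddddddd
ddAAddd
dd<dAdd
ddddAdd
ddAAddd
ddddddd
gen 19: ddddddd
dd^Addd
ddAdAdd
ddddAdd
ddAAddd
ddddddd
gen 20: ddddddd
d<dAddd
ddAdAdd
ddddAdd
ddAAddd
ddddddd
gen 21: d^ddddd
dAdAddd
ddAdAdd
ddddAdd
ddAAddd
ddddddd
gen 22: dA>dddd
dAdAddd
ddAdAdd
ddddAdd
ddAAddd
ddddddd
gen 23: dAAdddd
dAvAddd
ddAdAdd
ddddAdd
ddAAddd
ddddddd
gen 24: dAAdddd
d<AAddd
ddAdAdd
ddddAdd
ddAAddd
ddddddd

1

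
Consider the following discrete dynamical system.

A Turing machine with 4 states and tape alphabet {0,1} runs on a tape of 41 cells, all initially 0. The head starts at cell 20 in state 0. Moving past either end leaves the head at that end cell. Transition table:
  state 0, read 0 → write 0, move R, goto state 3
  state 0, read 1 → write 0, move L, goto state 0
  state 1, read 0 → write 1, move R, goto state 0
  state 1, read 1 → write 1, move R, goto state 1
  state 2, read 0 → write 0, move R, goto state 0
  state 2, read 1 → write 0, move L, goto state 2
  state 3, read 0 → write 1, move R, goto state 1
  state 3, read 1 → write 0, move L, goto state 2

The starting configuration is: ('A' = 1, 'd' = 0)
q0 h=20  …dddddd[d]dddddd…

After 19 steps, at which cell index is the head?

[0] q0 h=20  …dddddd[d]dddddd…
[1] q3 h=21  …dddddd[d]dddddd…
[2] q1 h=22  …dddddA[d]dddddd…
[3] q0 h=23  …ddddAA[d]dddddd…
[4] q3 h=24  …dddAAd[d]dddddd…
[5] q1 h=25  …ddAAdA[d]dddddd…
[6] q0 h=26  …dAAdAA[d]dddddd…
[7] q3 h=27  …AAdAAd[d]dddddd…
[8] q1 h=28  …AdAAdA[d]dddddd…
[9] q0 h=29  …dAAdAA[d]dddddd…
[10] q3 h=30  …AAdAAd[d]dddddd…
[11] q1 h=31  …AdAAdA[d]dddddd…
[12] q0 h=32  …dAAdAA[d]dddddd…
[13] q3 h=33  …AAdAAd[d]dddddd…
[14] q1 h=34  …AdAAdA[d]dddddd|
[15] q0 h=35  …dAAdAA[d]ddddd|
[16] q3 h=36  …AAdAAd[d]dddd|
[17] q1 h=37  …AdAAdA[d]ddd|
[18] q0 h=38  …dAAdAA[d]dd|
[19] q3 h=39  …AAdAAd[d]d|

39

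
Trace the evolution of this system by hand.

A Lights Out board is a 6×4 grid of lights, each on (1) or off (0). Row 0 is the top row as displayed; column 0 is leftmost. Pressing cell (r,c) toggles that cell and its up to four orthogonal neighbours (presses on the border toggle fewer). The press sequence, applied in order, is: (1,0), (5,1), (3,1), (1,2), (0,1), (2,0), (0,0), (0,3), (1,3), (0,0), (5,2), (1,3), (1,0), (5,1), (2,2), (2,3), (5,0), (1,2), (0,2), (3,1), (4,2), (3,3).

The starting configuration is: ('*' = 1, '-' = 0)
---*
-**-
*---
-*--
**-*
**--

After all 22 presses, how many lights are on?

step 0: ---*
-**-
*---
-*--
**-*
**--
step 1: *--*
*-*-
----
-*--
**-*
**--
step 2: *--*
*-*-
----
-*--
*--*
--*-
step 3: *--*
*-*-
-*--
*-*-
**-*
--*-
step 4: *-**
**-*
-**-
*-*-
**-*
--*-
step 5: -*-*
*--*
-**-
*-*-
**-*
--*-
step 6: -*-*
---*
*-*-
--*-
**-*
--*-
step 7: *--*
*--*
*-*-
--*-
**-*
--*-
step 8: *-*-
*---
*-*-
--*-
**-*
--*-
step 9: *-**
*-**
*-**
--*-
**-*
--*-
step 10: -***
--**
*-**
--*-
**-*
--*-
step 11: -***
--**
*-**
--*-
****
-*-*
step 12: -**-
----
*-*-
--*-
****
-*-*
step 13: ***-
**--
--*-
--*-
****
-*-*
step 14: ***-
**--
--*-
--*-
*-**
*-**
step 15: ***-
***-
-*-*
----
*-**
*-**
step 16: ***-
****
-**-
---*
*-**
*-**
step 17: ***-
****
-**-
---*
--**
-***
step 18: **--
*---
-*--
---*
--**
-***
step 19: *-**
*-*-
-*--
---*
--**
-***
step 20: *-**
*-*-
----
****
-***
-***
step 21: *-**
*-*-
----
**-*
----
-*-*
step 22: *-**
*-*-
---*
***-
---*
-*-*

12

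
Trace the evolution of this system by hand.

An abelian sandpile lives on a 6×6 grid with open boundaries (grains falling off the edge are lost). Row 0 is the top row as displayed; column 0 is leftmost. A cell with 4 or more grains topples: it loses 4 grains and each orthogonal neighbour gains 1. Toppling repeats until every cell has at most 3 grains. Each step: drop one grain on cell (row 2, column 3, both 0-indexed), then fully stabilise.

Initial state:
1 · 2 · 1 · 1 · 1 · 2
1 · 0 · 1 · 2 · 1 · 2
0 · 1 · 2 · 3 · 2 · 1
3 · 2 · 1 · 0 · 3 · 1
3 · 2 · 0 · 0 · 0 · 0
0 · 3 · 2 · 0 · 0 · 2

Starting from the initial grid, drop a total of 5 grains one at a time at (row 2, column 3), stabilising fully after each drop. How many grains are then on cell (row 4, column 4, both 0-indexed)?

1

[0] 1 · 2 · 1 · 1 · 1 · 2
1 · 0 · 1 · 2 · 1 · 2
0 · 1 · 2 · 3 · 2 · 1
3 · 2 · 1 · 0 · 3 · 1
3 · 2 · 0 · 0 · 0 · 0
0 · 3 · 2 · 0 · 0 · 2
[1] 1 · 2 · 1 · 1 · 1 · 2
1 · 0 · 1 · 3 · 1 · 2
0 · 1 · 3 · 0 · 3 · 1
3 · 2 · 1 · 1 · 3 · 1
3 · 2 · 0 · 0 · 0 · 0
0 · 3 · 2 · 0 · 0 · 2
[2] 1 · 2 · 1 · 1 · 1 · 2
1 · 0 · 1 · 3 · 1 · 2
0 · 1 · 3 · 1 · 3 · 1
3 · 2 · 1 · 1 · 3 · 1
3 · 2 · 0 · 0 · 0 · 0
0 · 3 · 2 · 0 · 0 · 2
[3] 1 · 2 · 1 · 1 · 1 · 2
1 · 0 · 1 · 3 · 1 · 2
0 · 1 · 3 · 2 · 3 · 1
3 · 2 · 1 · 1 · 3 · 1
3 · 2 · 0 · 0 · 0 · 0
0 · 3 · 2 · 0 · 0 · 2
[4] 1 · 2 · 1 · 1 · 1 · 2
1 · 0 · 1 · 3 · 1 · 2
0 · 1 · 3 · 3 · 3 · 1
3 · 2 · 1 · 1 · 3 · 1
3 · 2 · 0 · 0 · 0 · 0
0 · 3 · 2 · 0 · 0 · 2
[5] 1 · 2 · 1 · 2 · 1 · 2
1 · 0 · 3 · 0 · 3 · 2
0 · 2 · 0 · 3 · 1 · 2
3 · 2 · 2 · 3 · 0 · 2
3 · 2 · 0 · 0 · 1 · 0
0 · 3 · 2 · 0 · 0 · 2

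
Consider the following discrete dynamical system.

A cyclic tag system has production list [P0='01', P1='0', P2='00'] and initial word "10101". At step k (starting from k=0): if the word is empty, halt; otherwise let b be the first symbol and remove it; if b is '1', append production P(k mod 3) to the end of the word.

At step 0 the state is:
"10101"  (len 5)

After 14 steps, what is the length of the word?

t=0: "10101"  (len 5)
t=1: "010101"  (len 6)
t=2: "10101"  (len 5)
t=3: "010100"  (len 6)
t=4: "10100"  (len 5)
t=5: "01000"  (len 5)
t=6: "1000"  (len 4)
t=7: "00001"  (len 5)
t=8: "0001"  (len 4)
t=9: "001"  (len 3)
t=10: "01"  (len 2)
t=11: "1"  (len 1)
t=12: "00"  (len 2)
t=13: "0"  (len 1)
t=14: (halted — word empty)

0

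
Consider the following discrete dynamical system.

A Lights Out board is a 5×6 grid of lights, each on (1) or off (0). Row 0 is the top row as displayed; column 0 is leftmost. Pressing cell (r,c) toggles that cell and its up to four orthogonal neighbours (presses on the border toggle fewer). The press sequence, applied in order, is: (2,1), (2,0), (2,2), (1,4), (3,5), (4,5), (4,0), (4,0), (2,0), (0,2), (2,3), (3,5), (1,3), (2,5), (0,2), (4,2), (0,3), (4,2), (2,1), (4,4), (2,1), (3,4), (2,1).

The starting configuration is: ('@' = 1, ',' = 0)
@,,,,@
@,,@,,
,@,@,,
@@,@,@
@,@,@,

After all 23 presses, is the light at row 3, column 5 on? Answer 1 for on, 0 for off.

0

0) @,,,,@
@,,@,,
,@,@,,
@@,@,@
@,@,@,
1) @,,,,@
@@,@,,
@,@@,,
@,,@,@
@,@,@,
2) @,,,,@
,@,@,,
,@@@,,
,,,@,@
@,@,@,
3) @,,,,@
,@@@,,
,,,,,,
,,@@,@
@,@,@,
4) @,,,@@
,@@,@@
,,,,@,
,,@@,@
@,@,@,
5) @,,,@@
,@@,@@
,,,,@@
,,@@@,
@,@,@@
6) @,,,@@
,@@,@@
,,,,@@
,,@@@@
@,@,,,
7) @,,,@@
,@@,@@
,,,,@@
@,@@@@
,@@,,,
8) @,,,@@
,@@,@@
,,,,@@
,,@@@@
@,@,,,
9) @,,,@@
@@@,@@
@@,,@@
@,@@@@
@,@,,,
10) @@@@@@
@@,,@@
@@,,@@
@,@@@@
@,@,,,
11) @@@@@@
@@,@@@
@@@@,@
@,@,@@
@,@,,,
12) @@@@@@
@@,@@@
@@@@,,
@,@,,,
@,@,,@
13) @@@,@@
@@@,,@
@@@,,,
@,@,,,
@,@,,@
14) @@@,@@
@@@,,,
@@@,@@
@,@,,@
@,@,,@
15) @,,@@@
@@,,,,
@@@,@@
@,@,,@
@,@,,@
16) @,,@@@
@@,,,,
@@@,@@
@,,,,@
@@,@,@
17) @,@,,@
@@,@,,
@@@,@@
@,,,,@
@@,@,@
18) @,@,,@
@@,@,,
@@@,@@
@,@,,@
@,@,,@
19) @,@,,@
@,,@,,
,,,,@@
@@@,,@
@,@,,@
20) @,@,,@
@,,@,,
,,,,@@
@@@,@@
@,@@@,
21) @,@,,@
@@,@,,
@@@,@@
@,@,@@
@,@@@,
22) @,@,,@
@@,@,,
@@@,,@
@,@@,,
@,@@,,
23) @,@,,@
@,,@,,
,,,,,@
@@@@,,
@,@@,,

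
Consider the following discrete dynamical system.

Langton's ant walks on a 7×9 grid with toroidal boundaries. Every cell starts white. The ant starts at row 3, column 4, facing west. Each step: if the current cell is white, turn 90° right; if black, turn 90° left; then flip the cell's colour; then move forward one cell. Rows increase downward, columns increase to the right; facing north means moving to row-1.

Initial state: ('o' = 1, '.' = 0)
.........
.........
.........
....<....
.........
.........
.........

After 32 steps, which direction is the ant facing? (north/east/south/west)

step 0: .........
.........
.........
....<....
.........
.........
.........
step 1: .........
.........
....^....
....o....
.........
.........
.........
step 2: .........
.........
....o>...
....o....
.........
.........
.........
step 3: .........
.........
....oo...
....ov...
.........
.........
.........
step 4: .........
.........
....oo...
....<o...
.........
.........
.........
step 5: .........
.........
....oo...
.....o...
....v....
.........
.........
step 6: .........
.........
....oo...
.....o...
...<o....
.........
.........
step 7: .........
.........
....oo...
...^.o...
...oo....
.........
.........
step 8: .........
.........
....oo...
...o>o...
...oo....
.........
.........
step 9: .........
.........
....oo...
...ooo...
...ov....
.........
.........
step 10: .........
.........
....oo...
...ooo...
...o.>...
.........
.........
step 11: .........
.........
....oo...
...ooo...
...o.o...
.....v...
.........
step 12: .........
.........
....oo...
...ooo...
...o.o...
....<o...
.........
step 13: .........
.........
....oo...
...ooo...
...o^o...
....oo...
.........
step 14: .........
.........
....oo...
...ooo...
...oo>...
....oo...
.........
step 15: .........
.........
....oo...
...oo^...
...oo....
....oo...
.........
step 16: .........
.........
....oo...
...o<....
...oo....
....oo...
.........
step 17: .........
.........
....oo...
...o.....
...ov....
....oo...
.........
step 18: .........
.........
....oo...
...o.....
...o.>...
....oo...
.........
step 19: .........
.........
....oo...
...o.....
...o.o...
....ov...
.........
step 20: .........
.........
....oo...
...o.....
...o.o...
....o.>..
.........
step 21: .........
.........
....oo...
...o.....
...o.o...
....o.o..
......v..
step 22: .........
.........
....oo...
...o.....
...o.o...
....o.o..
.....<o..
step 23: .........
.........
....oo...
...o.....
...o.o...
....o^o..
.....oo..
step 24: .........
.........
....oo...
...o.....
...o.o...
....oo>..
.....oo..
step 25: .........
.........
....oo...
...o.....
...o.o^..
....oo...
.....oo..
step 26: .........
.........
....oo...
...o.....
...o.oo>.
....oo...
.....oo..
step 27: .........
.........
....oo...
...o.....
...o.ooo.
....oo.v.
.....oo..
step 28: .........
.........
....oo...
...o.....
...o.ooo.
....oo<o.
.....oo..
step 29: .........
.........
....oo...
...o.....
...o.o^o.
....oooo.
.....oo..
step 30: .........
.........
....oo...
...o.....
...o.<.o.
....oooo.
.....oo..
step 31: .........
.........
....oo...
...o.....
...o...o.
....ovoo.
.....oo..
step 32: .........
.........
....oo...
...o.....
...o...o.
....o.>o.
.....oo..

east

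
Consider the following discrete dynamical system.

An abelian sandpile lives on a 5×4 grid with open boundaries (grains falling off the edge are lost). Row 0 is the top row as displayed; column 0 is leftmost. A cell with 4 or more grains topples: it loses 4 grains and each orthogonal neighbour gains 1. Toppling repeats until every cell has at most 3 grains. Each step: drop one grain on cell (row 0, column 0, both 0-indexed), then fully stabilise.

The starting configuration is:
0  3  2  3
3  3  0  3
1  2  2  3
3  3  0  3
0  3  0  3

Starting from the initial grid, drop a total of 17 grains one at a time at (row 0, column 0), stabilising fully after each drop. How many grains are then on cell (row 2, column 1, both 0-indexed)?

gen 0: 0  3  2  3
3  3  0  3
1  2  2  3
3  3  0  3
0  3  0  3
gen 1: 1  3  2  3
3  3  0  3
1  2  2  3
3  3  0  3
0  3  0  3
gen 2: 2  3  2  3
3  3  0  3
1  2  2  3
3  3  0  3
0  3  0  3
gen 3: 3  3  2  3
3  3  0  3
1  2  2  3
3  3  0  3
0  3  0  3
gen 4: 2  1  3  3
1  1  1  3
2  3  2  3
3  3  0  3
0  3  0  3
gen 5: 3  1  3  3
1  1  1  3
2  3  2  3
3  3  0  3
0  3  0  3
gen 6: 0  2  3  3
2  1  1  3
2  3  2  3
3  3  0  3
0  3  0  3
gen 7: 1  2  3  3
2  1  1  3
2  3  2  3
3  3  0  3
0  3  0  3
gen 8: 2  2  3  3
2  1  1  3
2  3  2  3
3  3  0  3
0  3  0  3
gen 9: 3  2  3  3
2  1  1  3
2  3  2  3
3  3  0  3
0  3  0  3
gen 10: 0  3  3  3
3  1  1  3
2  3  2  3
3  3  0  3
0  3  0  3
gen 11: 1  3  3  3
3  1  1  3
2  3  2  3
3  3  0  3
0  3  0  3
gen 12: 2  3  3  3
3  1  1  3
2  3  2  3
3  3  0  3
0  3  0  3
gen 13: 3  3  3  3
3  1  1  3
2  3  2  3
3  3  0  3
0  3  0  3
gen 14: 2  1  1  1
0  3  3  1
3  3  3  1
3  3  1  1
0  3  1  0
gen 15: 3  1  1  1
0  3  3  1
3  3  3  1
3  3  1  1
0  3  1  0
gen 16: 0  2  1  1
1  3  3  1
3  3  3  1
3  3  1  1
0  3  1  0
gen 17: 1  2  1  1
1  3  3  1
3  3  3  1
3  3  1  1
0  3  1  0

3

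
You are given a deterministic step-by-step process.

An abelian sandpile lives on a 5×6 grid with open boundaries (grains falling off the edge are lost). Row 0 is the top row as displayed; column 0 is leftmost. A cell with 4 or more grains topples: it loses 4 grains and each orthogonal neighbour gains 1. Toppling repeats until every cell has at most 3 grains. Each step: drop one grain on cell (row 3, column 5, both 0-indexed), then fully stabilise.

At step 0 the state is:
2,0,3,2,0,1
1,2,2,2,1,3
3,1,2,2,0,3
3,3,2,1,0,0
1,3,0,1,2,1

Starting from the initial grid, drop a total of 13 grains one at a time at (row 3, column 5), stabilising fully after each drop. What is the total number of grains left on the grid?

53

gen 0: 2,0,3,2,0,1
1,2,2,2,1,3
3,1,2,2,0,3
3,3,2,1,0,0
1,3,0,1,2,1
gen 1: 2,0,3,2,0,1
1,2,2,2,1,3
3,1,2,2,0,3
3,3,2,1,0,1
1,3,0,1,2,1
gen 2: 2,0,3,2,0,1
1,2,2,2,1,3
3,1,2,2,0,3
3,3,2,1,0,2
1,3,0,1,2,1
gen 3: 2,0,3,2,0,1
1,2,2,2,1,3
3,1,2,2,0,3
3,3,2,1,0,3
1,3,0,1,2,1
gen 4: 2,0,3,2,0,2
1,2,2,2,2,0
3,1,2,2,1,1
3,3,2,1,1,1
1,3,0,1,2,2
gen 5: 2,0,3,2,0,2
1,2,2,2,2,0
3,1,2,2,1,1
3,3,2,1,1,2
1,3,0,1,2,2
gen 6: 2,0,3,2,0,2
1,2,2,2,2,0
3,1,2,2,1,1
3,3,2,1,1,3
1,3,0,1,2,2
gen 7: 2,0,3,2,0,2
1,2,2,2,2,0
3,1,2,2,1,2
3,3,2,1,2,0
1,3,0,1,2,3
gen 8: 2,0,3,2,0,2
1,2,2,2,2,0
3,1,2,2,1,2
3,3,2,1,2,1
1,3,0,1,2,3
gen 9: 2,0,3,2,0,2
1,2,2,2,2,0
3,1,2,2,1,2
3,3,2,1,2,2
1,3,0,1,2,3
gen 10: 2,0,3,2,0,2
1,2,2,2,2,0
3,1,2,2,1,2
3,3,2,1,2,3
1,3,0,1,2,3
gen 11: 2,0,3,2,0,2
1,2,2,2,2,0
3,1,2,2,1,3
3,3,2,1,3,1
1,3,0,1,3,0
gen 12: 2,0,3,2,0,2
1,2,2,2,2,0
3,1,2,2,1,3
3,3,2,1,3,2
1,3,0,1,3,0
gen 13: 2,0,3,2,0,2
1,2,2,2,2,0
3,1,2,2,1,3
3,3,2,1,3,3
1,3,0,1,3,0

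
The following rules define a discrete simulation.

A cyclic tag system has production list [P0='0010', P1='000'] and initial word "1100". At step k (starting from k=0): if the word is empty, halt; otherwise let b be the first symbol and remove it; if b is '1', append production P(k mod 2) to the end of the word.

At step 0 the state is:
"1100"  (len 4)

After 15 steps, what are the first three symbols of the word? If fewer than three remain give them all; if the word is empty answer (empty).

000

step 0: "1100"  (len 4)
step 1: "1000010"  (len 7)
step 2: "000010000"  (len 9)
step 3: "00010000"  (len 8)
step 4: "0010000"  (len 7)
step 5: "010000"  (len 6)
step 6: "10000"  (len 5)
step 7: "00000010"  (len 8)
step 8: "0000010"  (len 7)
step 9: "000010"  (len 6)
step 10: "00010"  (len 5)
step 11: "0010"  (len 4)
step 12: "010"  (len 3)
step 13: "10"  (len 2)
step 14: "0000"  (len 4)
step 15: "000"  (len 3)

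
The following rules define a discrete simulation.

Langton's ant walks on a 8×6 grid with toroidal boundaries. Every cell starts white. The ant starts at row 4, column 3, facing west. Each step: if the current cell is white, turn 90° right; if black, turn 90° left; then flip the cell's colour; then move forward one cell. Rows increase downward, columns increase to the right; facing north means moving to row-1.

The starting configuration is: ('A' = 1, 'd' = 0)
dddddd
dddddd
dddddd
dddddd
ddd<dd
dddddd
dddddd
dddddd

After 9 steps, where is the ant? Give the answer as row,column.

5,3

gen 0: dddddd
dddddd
dddddd
dddddd
ddd<dd
dddddd
dddddd
dddddd
gen 1: dddddd
dddddd
dddddd
ddd^dd
dddAdd
dddddd
dddddd
dddddd
gen 2: dddddd
dddddd
dddddd
dddA>d
dddAdd
dddddd
dddddd
dddddd
gen 3: dddddd
dddddd
dddddd
dddAAd
dddAvd
dddddd
dddddd
dddddd
gen 4: dddddd
dddddd
dddddd
dddAAd
ddd<Ad
dddddd
dddddd
dddddd
gen 5: dddddd
dddddd
dddddd
dddAAd
ddddAd
dddvdd
dddddd
dddddd
gen 6: dddddd
dddddd
dddddd
dddAAd
ddddAd
dd<Add
dddddd
dddddd
gen 7: dddddd
dddddd
dddddd
dddAAd
dd^dAd
ddAAdd
dddddd
dddddd
gen 8: dddddd
dddddd
dddddd
dddAAd
ddA>Ad
ddAAdd
dddddd
dddddd
gen 9: dddddd
dddddd
dddddd
dddAAd
ddAAAd
ddAvdd
dddddd
dddddd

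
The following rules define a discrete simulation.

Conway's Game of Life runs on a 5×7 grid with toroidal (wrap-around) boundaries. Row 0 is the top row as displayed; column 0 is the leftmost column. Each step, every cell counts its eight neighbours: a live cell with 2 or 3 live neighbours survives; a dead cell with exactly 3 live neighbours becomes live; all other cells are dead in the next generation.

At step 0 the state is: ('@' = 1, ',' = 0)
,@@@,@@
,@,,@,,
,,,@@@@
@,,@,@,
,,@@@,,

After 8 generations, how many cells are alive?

0) ,@@@,@@
,@,,@,,
,,,@@@@
@,,@,@,
,,@@@,,
1) @@,,,@,
,@,,,,,
@,@@,,@
,,,,,,,
@,,,,,,
2) @@,,,,@
,,,,,,,
@@@,,,,
@@,,,,@
@@,,,,@
3) ,@,,,,@
,,@,,,@
,,@,,,@
,,,,,,,
,,@,,@,
4) @@@,,@@
,@@,,@@
,,,,,,,
,,,,,,,
,,,,,,,
5) ,,@,,@,
,,@,,@,
,,,,,,,
,,,,,,,
@@,,,,@
6) @,@,,@,
,,,,,,,
,,,,,,,
@,,,,,,
@@,,,,@
7) @,,,,,,
,,,,,,,
,,,,,,,
@@,,,,@
,,,,,,,
8) ,,,,,,,
,,,,,,,
@,,,,,,
@,,,,,,
,@,,,,@

4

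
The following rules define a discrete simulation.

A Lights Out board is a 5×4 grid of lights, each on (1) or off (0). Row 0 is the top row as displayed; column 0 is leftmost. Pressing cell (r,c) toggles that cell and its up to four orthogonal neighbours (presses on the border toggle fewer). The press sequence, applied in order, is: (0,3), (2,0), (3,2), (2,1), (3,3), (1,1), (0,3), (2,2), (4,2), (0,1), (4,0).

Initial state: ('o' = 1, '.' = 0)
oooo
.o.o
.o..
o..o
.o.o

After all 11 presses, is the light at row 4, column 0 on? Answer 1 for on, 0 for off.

k=0  oooo
.o.o
.o..
o..o
.o.o
k=1  oo..
.o..
.o..
o..o
.o.o
k=2  oo..
oo..
o...
...o
.o.o
k=3  oo..
oo..
o.o.
.oo.
.ooo
k=4  oo..
o...
.o..
..o.
.ooo
k=5  oo..
o...
.o.o
...o
.oo.
k=6  o...
.oo.
...o
...o
.oo.
k=7  o.oo
.ooo
...o
...o
.oo.
k=8  o.oo
.o.o
.oo.
..oo
.oo.
k=9  o.oo
.o.o
.oo.
...o
...o
k=10  .o.o
...o
.oo.
...o
...o
k=11  .o.o
...o
.oo.
o..o
oo.o

1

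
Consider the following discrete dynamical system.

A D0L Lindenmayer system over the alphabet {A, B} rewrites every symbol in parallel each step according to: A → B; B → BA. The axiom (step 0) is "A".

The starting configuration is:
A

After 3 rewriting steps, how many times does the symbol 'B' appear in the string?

k=0  A
k=1  B
k=2  BA
k=3  BAB

2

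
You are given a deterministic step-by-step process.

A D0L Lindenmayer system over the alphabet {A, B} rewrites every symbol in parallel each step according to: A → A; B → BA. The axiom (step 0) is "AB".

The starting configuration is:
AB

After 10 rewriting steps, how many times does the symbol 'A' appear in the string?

gen 0: AB
gen 1: ABA
gen 2: ABAA
gen 3: ABAAA
gen 4: ABAAAA
gen 5: ABAAAAA
gen 6: ABAAAAAA
gen 7: ABAAAAAAA
gen 8: ABAAAAAAAA
gen 9: ABAAAAAAAAA
gen 10: ABAAAAAAAAAA

11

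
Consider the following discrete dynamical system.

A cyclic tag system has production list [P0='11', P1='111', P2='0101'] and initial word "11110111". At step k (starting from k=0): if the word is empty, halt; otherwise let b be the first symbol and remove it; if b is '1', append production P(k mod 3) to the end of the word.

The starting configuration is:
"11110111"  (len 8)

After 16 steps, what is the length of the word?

31

k=0  "11110111"  (len 8)
k=1  "111011111"  (len 9)
k=2  "11011111111"  (len 11)
k=3  "10111111110101"  (len 14)
k=4  "011111111010111"  (len 15)
k=5  "11111111010111"  (len 14)
k=6  "11111110101110101"  (len 17)
k=7  "111111010111010111"  (len 18)
k=8  "11111010111010111111"  (len 20)
k=9  "11110101110101111110101"  (len 23)
k=10  "111010111010111111010111"  (len 24)
k=11  "11010111010111111010111111"  (len 26)
k=12  "10101110101111110101111110101"  (len 29)
k=13  "010111010111111010111111010111"  (len 30)
k=14  "10111010111111010111111010111"  (len 29)
k=15  "01110101111110101111110101110101"  (len 32)
k=16  "1110101111110101111110101110101"  (len 31)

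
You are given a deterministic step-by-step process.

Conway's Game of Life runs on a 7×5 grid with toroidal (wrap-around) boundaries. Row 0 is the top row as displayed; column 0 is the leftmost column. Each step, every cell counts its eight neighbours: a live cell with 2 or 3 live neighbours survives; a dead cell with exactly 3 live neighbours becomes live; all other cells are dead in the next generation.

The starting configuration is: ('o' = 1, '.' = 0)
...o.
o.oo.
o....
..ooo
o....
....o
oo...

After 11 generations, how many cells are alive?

17

0) ...o.
o.oo.
o....
..ooo
o....
....o
oo...
1) o..o.
.ooo.
o....
oo.oo
o....
.o..o
o...o
2) o..o.
oooo.
.....
.o...
..oo.
.o..o
.o.o.
3) o..o.
oooo.
o....
..o..
oooo.
oo..o
.o.o.
4) o..o.
o.oo.
o..oo
o.ooo
...o.
.....
.o.o.
5) o..o.
o.o..
.....
ooo..
..oo.
..o..
..o.o
6) o.oo.
.o..o
o.o..
.ooo.
...o.
.oo..
.oo.o
7) .....
....o
o...o
.o.oo
...o.
oo...
....o
8) .....
o...o
.....
..oo.
.o.o.
o...o
o....
9) o...o
.....
...oo
..oo.
oo.o.
oo..o
o...o
10) o...o
o..o.
..ooo
oo...
...o.
..oo.
...o.
11) o..o.
ooo..
..oo.
oo...
.o.oo
..ooo
..oo.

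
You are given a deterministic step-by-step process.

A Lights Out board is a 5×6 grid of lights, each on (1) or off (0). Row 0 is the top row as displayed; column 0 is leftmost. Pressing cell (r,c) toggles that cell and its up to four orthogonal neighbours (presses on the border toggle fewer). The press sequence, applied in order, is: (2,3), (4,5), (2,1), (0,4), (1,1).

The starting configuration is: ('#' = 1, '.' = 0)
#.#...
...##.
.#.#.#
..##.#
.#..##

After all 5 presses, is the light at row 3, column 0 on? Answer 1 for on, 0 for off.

0

0) #.#...
...##.
.#.#.#
..##.#
.#..##
1) #.#...
....#.
.##.##
..#..#
.#..##
2) #.#...
....#.
.##.##
..#...
.#....
3) #.#...
.#..#.
#...##
.##...
.#....
4) #.####
.#....
#...##
.##...
.#....
5) ######
#.#...
##..##
.##...
.#....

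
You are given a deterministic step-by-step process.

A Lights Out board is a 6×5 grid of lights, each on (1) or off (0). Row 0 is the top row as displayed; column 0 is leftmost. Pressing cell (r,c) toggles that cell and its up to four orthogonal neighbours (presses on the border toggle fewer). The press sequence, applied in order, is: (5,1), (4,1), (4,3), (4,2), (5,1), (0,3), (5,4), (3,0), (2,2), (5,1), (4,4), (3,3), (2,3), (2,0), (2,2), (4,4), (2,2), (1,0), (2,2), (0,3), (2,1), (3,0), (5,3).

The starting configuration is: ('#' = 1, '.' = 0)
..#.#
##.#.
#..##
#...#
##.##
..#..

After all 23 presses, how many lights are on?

12

gen 0: ..#.#
##.#.
#..##
#...#
##.##
..#..
gen 1: ..#.#
##.#.
#..##
#...#
#..##
##...
gen 2: ..#.#
##.#.
#..##
##..#
.####
#....
gen 3: ..#.#
##.#.
#..##
##.##
.#...
#..#.
gen 4: ..#.#
##.#.
#..##
#####
..##.
#.##.
gen 5: ..#.#
##.#.
#..##
#####
.###.
.#.#.
gen 6: ...#.
##...
#..##
#####
.###.
.#.#.
gen 7: ...#.
##...
#..##
#####
.####
.#..#
gen 8: ...#.
##...
...##
..###
#####
.#..#
gen 9: ...#.
###..
.##.#
...##
#####
.#..#
gen 10: ...#.
###..
.##.#
...##
#.###
#.#.#
gen 11: ...#.
###..
.##.#
...#.
#.#..
#.#..
gen 12: ...#.
###..
.####
..#.#
#.##.
#.#..
gen 13: ...#.
####.
.#...
..###
#.##.
#.#..
gen 14: ...#.
.###.
#....
#.###
#.##.
#.#..
gen 15: ...#.
.#.#.
####.
#..##
#.##.
#.#..
gen 16: ...#.
.#.#.
####.
#..#.
#.#.#
#.#.#
gen 17: ...#.
.###.
#....
#.##.
#.#.#
#.#.#
gen 18: #..#.
#.##.
.....
#.##.
#.#.#
#.#.#
gen 19: #..#.
#..#.
.###.
#..#.
#.#.#
#.#.#
gen 20: #.#.#
#....
.###.
#..#.
#.#.#
#.#.#
gen 21: #.#.#
##...
#..#.
##.#.
#.#.#
#.#.#
gen 22: #.#.#
##...
...#.
...#.
..#.#
#.#.#
gen 23: #.#.#
##...
...#.
...#.
..###
#..#.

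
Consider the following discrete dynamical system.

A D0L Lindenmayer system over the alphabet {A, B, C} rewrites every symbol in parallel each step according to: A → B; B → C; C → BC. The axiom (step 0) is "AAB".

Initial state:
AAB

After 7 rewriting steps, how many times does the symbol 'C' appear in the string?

0) AAB
1) BBC
2) CCBC
3) BCBCCBC
4) CBCCBCBCCBC
5) BCCBCBCCBCCBCBCCBC
6) CBCBCCBCCBCBCCBCBCCBCCBCBCCBC
7) BCCBCCBCBCCBCBCCBCCBCBCCBCCBCBCCBCBCCBCCBCBCCBC

29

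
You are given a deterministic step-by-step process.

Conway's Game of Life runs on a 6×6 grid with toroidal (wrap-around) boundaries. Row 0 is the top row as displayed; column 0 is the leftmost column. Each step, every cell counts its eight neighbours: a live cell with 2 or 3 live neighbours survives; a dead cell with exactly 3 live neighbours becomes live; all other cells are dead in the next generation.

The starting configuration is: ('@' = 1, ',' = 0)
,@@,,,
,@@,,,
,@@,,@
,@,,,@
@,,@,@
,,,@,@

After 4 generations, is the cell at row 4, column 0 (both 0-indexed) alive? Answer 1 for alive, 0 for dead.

0) ,@@,,,
,@@,,,
,@@,,@
,@,,,@
@,,@,@
,,,@,@
1) @@,@,,
,,,@,,
,,,,,,
,@,,,@
,,@,,@
,@,@,@
2) @@,@,,
,,@,,,
,,,,,,
@,,,,,
,@@,,@
,@,@,@
3) @@,@@,
,@@,,,
,,,,,,
@@,,,,
,@@,@@
,,,@,@
4) @@,@@@
@@@@,,
@,@,,,
@@@,,@
,@@@@@
,,,,,,

0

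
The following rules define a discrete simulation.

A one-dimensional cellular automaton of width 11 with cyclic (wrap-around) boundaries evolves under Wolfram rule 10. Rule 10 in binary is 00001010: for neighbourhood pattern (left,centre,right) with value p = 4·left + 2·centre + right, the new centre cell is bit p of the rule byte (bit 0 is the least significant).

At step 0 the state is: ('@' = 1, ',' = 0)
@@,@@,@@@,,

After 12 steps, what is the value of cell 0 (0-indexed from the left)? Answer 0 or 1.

step 0: @@,@@,@@@,,
step 1: @,,@,,@,,,@
step 2: ,,@,,@,,,@@
step 3: ,@,,@,,,@@,
step 4: @,,@,,,@@,,
step 5: ,,@,,,@@,,@
step 6: ,@,,,@@,,@,
step 7: @,,,@@,,@,,
step 8: ,,,@@,,@,,@
step 9: ,,@@,,@,,@,
step 10: ,@@,,@,,@,,
step 11: @@,,@,,@,,,
step 12: @,,@,,@,,,@

1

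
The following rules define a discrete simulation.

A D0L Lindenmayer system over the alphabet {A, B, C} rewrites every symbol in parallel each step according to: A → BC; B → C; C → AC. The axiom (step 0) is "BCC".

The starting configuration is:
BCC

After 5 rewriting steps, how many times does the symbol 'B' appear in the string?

10

gen 0: BCC
gen 1: CACAC
gen 2: ACBCACBCAC
gen 3: BCACCACBCACCACBCAC
gen 4: CACBCACACBCACCACBCACACBCACCACBCAC
gen 5: ACBCACCACBCACBCACCACBCACACBCACCACBCACBCACCACBCACACBCACCACBCAC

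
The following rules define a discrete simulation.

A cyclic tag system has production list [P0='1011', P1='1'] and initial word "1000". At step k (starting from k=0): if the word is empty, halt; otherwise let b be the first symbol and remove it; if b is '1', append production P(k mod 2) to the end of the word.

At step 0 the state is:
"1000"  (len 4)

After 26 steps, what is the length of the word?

step 0: "1000"  (len 4)
step 1: "0001011"  (len 7)
step 2: "001011"  (len 6)
step 3: "01011"  (len 5)
step 4: "1011"  (len 4)
step 5: "0111011"  (len 7)
step 6: "111011"  (len 6)
step 7: "110111011"  (len 9)
step 8: "101110111"  (len 9)
step 9: "011101111011"  (len 12)
step 10: "11101111011"  (len 11)
step 11: "11011110111011"  (len 14)
step 12: "10111101110111"  (len 14)
step 13: "01111011101111011"  (len 17)
step 14: "1111011101111011"  (len 16)
step 15: "1110111011110111011"  (len 19)
step 16: "1101110111101110111"  (len 19)
step 17: "1011101111011101111011"  (len 22)
step 18: "0111011110111011110111"  (len 22)
step 19: "111011110111011110111"  (len 21)
step 20: "110111101110111101111"  (len 21)
step 21: "101111011101111011111011"  (len 24)
step 22: "011110111011110111110111"  (len 24)
step 23: "11110111011110111110111"  (len 23)
step 24: "11101110111101111101111"  (len 23)
step 25: "11011101111011111011111011"  (len 26)
step 26: "10111011110111110111110111"  (len 26)

26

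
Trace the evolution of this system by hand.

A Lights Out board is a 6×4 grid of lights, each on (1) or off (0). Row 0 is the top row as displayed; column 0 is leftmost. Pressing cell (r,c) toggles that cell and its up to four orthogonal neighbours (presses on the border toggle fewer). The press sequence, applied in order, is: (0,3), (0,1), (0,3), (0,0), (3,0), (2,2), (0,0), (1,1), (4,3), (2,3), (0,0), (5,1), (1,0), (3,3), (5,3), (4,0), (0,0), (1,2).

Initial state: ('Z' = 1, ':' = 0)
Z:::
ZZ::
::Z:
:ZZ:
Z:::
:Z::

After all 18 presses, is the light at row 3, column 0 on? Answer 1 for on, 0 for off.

0

step 0: Z:::
ZZ::
::Z:
:ZZ:
Z:::
:Z::
step 1: Z:ZZ
ZZ:Z
::Z:
:ZZ:
Z:::
:Z::
step 2: :Z:Z
Z::Z
::Z:
:ZZ:
Z:::
:Z::
step 3: :ZZ:
Z:::
::Z:
:ZZ:
Z:::
:Z::
step 4: Z:Z:
::::
::Z:
:ZZ:
Z:::
:Z::
step 5: Z:Z:
::::
Z:Z:
Z:Z:
::::
:Z::
step 6: Z:Z:
::Z:
ZZ:Z
Z:::
::::
:Z::
step 7: :ZZ:
Z:Z:
ZZ:Z
Z:::
::::
:Z::
step 8: ::Z:
:Z::
Z::Z
Z:::
::::
:Z::
step 9: ::Z:
:Z::
Z::Z
Z::Z
::ZZ
:Z:Z
step 10: ::Z:
:Z:Z
Z:Z:
Z:::
::ZZ
:Z:Z
step 11: ZZZ:
ZZ:Z
Z:Z:
Z:::
::ZZ
:Z:Z
step 12: ZZZ:
ZZ:Z
Z:Z:
Z:::
:ZZZ
Z:ZZ
step 13: :ZZ:
:::Z
::Z:
Z:::
:ZZZ
Z:ZZ
step 14: :ZZ:
:::Z
::ZZ
Z:ZZ
:ZZ:
Z:ZZ
step 15: :ZZ:
:::Z
::ZZ
Z:ZZ
:ZZZ
Z:::
step 16: :ZZ:
:::Z
::ZZ
::ZZ
Z:ZZ
::::
step 17: Z:Z:
Z::Z
::ZZ
::ZZ
Z:ZZ
::::
step 18: Z:::
ZZZ:
:::Z
::ZZ
Z:ZZ
::::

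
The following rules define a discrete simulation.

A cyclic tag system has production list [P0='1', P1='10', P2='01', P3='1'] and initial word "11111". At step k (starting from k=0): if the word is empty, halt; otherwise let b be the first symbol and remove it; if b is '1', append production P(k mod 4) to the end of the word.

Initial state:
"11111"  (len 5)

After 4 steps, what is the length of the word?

t=0: "11111"  (len 5)
t=1: "11111"  (len 5)
t=2: "111110"  (len 6)
t=3: "1111001"  (len 7)
t=4: "1110011"  (len 7)

7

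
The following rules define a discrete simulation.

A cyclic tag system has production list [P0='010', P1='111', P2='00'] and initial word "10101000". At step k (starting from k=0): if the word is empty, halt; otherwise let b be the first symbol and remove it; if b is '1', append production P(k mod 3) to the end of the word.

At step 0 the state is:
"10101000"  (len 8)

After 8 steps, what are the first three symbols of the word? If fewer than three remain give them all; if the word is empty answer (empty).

010

0) "10101000"  (len 8)
1) "0101000010"  (len 10)
2) "101000010"  (len 9)
3) "0100001000"  (len 10)
4) "100001000"  (len 9)
5) "00001000111"  (len 11)
6) "0001000111"  (len 10)
7) "001000111"  (len 9)
8) "01000111"  (len 8)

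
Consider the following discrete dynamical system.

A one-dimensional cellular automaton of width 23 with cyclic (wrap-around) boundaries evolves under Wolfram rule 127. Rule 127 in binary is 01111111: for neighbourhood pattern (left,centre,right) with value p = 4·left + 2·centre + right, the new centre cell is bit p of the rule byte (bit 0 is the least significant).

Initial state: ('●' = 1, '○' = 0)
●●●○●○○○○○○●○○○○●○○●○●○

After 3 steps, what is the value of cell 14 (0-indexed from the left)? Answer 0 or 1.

1

0) ●●●○●○○○○○○●○○○○●○○●○●○
1) ●○●●●●●●●●●●●●●●●●●●●●●
2) ●●●○○○○○○○○○○○○○○○○○○○○
3) ●○●●●●●●●●●●●●●●●●●●●●●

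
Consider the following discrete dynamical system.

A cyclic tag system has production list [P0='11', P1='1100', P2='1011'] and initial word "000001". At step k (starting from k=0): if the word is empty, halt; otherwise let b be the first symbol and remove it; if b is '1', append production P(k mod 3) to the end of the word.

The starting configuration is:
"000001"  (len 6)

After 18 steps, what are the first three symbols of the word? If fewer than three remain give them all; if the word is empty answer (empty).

0) "000001"  (len 6)
1) "00001"  (len 5)
2) "0001"  (len 4)
3) "001"  (len 3)
4) "01"  (len 2)
5) "1"  (len 1)
6) "1011"  (len 4)
7) "01111"  (len 5)
8) "1111"  (len 4)
9) "1111011"  (len 7)
10) "11101111"  (len 8)
11) "11011111100"  (len 11)
12) "10111111001011"  (len 14)
13) "011111100101111"  (len 15)
14) "11111100101111"  (len 14)
15) "11111001011111011"  (len 17)
16) "111100101111101111"  (len 18)
17) "111001011111011111100"  (len 21)
18) "110010111110111111001011"  (len 24)

110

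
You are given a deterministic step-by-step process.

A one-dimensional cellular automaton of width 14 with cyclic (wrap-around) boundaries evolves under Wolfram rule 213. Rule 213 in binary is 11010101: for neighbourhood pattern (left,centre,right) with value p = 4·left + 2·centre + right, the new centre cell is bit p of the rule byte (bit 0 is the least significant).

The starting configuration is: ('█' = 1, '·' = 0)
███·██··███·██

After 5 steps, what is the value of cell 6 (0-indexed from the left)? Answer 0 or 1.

1

step 0: ███·██··███·██
step 1: ███··██··██··█
step 2: ████··██··██··
step 3: ·████··██··██·
step 4: ··████··██··██
step 5: █··████··██··█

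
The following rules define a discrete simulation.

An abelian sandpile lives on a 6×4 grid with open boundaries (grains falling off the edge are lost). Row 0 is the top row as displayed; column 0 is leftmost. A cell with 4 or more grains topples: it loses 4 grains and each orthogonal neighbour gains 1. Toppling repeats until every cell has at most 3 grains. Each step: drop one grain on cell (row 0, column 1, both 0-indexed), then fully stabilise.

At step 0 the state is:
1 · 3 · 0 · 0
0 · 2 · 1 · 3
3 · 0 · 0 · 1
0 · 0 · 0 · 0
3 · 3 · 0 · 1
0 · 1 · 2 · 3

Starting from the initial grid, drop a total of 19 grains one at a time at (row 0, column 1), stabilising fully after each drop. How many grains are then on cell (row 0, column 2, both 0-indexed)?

3

[0] 1 · 3 · 0 · 0
0 · 2 · 1 · 3
3 · 0 · 0 · 1
0 · 0 · 0 · 0
3 · 3 · 0 · 1
0 · 1 · 2 · 3
[1] 2 · 0 · 1 · 0
0 · 3 · 1 · 3
3 · 0 · 0 · 1
0 · 0 · 0 · 0
3 · 3 · 0 · 1
0 · 1 · 2 · 3
[2] 2 · 1 · 1 · 0
0 · 3 · 1 · 3
3 · 0 · 0 · 1
0 · 0 · 0 · 0
3 · 3 · 0 · 1
0 · 1 · 2 · 3
[3] 2 · 2 · 1 · 0
0 · 3 · 1 · 3
3 · 0 · 0 · 1
0 · 0 · 0 · 0
3 · 3 · 0 · 1
0 · 1 · 2 · 3
[4] 2 · 3 · 1 · 0
0 · 3 · 1 · 3
3 · 0 · 0 · 1
0 · 0 · 0 · 0
3 · 3 · 0 · 1
0 · 1 · 2 · 3
[5] 3 · 1 · 2 · 0
1 · 0 · 2 · 3
3 · 1 · 0 · 1
0 · 0 · 0 · 0
3 · 3 · 0 · 1
0 · 1 · 2 · 3
[6] 3 · 2 · 2 · 0
1 · 0 · 2 · 3
3 · 1 · 0 · 1
0 · 0 · 0 · 0
3 · 3 · 0 · 1
0 · 1 · 2 · 3
[7] 3 · 3 · 2 · 0
1 · 0 · 2 · 3
3 · 1 · 0 · 1
0 · 0 · 0 · 0
3 · 3 · 0 · 1
0 · 1 · 2 · 3
[8] 0 · 1 · 3 · 0
2 · 1 · 2 · 3
3 · 1 · 0 · 1
0 · 0 · 0 · 0
3 · 3 · 0 · 1
0 · 1 · 2 · 3
[9] 0 · 2 · 3 · 0
2 · 1 · 2 · 3
3 · 1 · 0 · 1
0 · 0 · 0 · 0
3 · 3 · 0 · 1
0 · 1 · 2 · 3
[10] 0 · 3 · 3 · 0
2 · 1 · 2 · 3
3 · 1 · 0 · 1
0 · 0 · 0 · 0
3 · 3 · 0 · 1
0 · 1 · 2 · 3
[11] 1 · 1 · 0 · 1
2 · 2 · 3 · 3
3 · 1 · 0 · 1
0 · 0 · 0 · 0
3 · 3 · 0 · 1
0 · 1 · 2 · 3
[12] 1 · 2 · 0 · 1
2 · 2 · 3 · 3
3 · 1 · 0 · 1
0 · 0 · 0 · 0
3 · 3 · 0 · 1
0 · 1 · 2 · 3
[13] 1 · 3 · 0 · 1
2 · 2 · 3 · 3
3 · 1 · 0 · 1
0 · 0 · 0 · 0
3 · 3 · 0 · 1
0 · 1 · 2 · 3
[14] 2 · 0 · 1 · 1
2 · 3 · 3 · 3
3 · 1 · 0 · 1
0 · 0 · 0 · 0
3 · 3 · 0 · 1
0 · 1 · 2 · 3
[15] 2 · 1 · 1 · 1
2 · 3 · 3 · 3
3 · 1 · 0 · 1
0 · 0 · 0 · 0
3 · 3 · 0 · 1
0 · 1 · 2 · 3
[16] 2 · 2 · 1 · 1
2 · 3 · 3 · 3
3 · 1 · 0 · 1
0 · 0 · 0 · 0
3 · 3 · 0 · 1
0 · 1 · 2 · 3
[17] 2 · 3 · 1 · 1
2 · 3 · 3 · 3
3 · 1 · 0 · 1
0 · 0 · 0 · 0
3 · 3 · 0 · 1
0 · 1 · 2 · 3
[18] 3 · 1 · 3 · 2
3 · 1 · 1 · 0
3 · 2 · 1 · 2
0 · 0 · 0 · 0
3 · 3 · 0 · 1
0 · 1 · 2 · 3
[19] 3 · 2 · 3 · 2
3 · 1 · 1 · 0
3 · 2 · 1 · 2
0 · 0 · 0 · 0
3 · 3 · 0 · 1
0 · 1 · 2 · 3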